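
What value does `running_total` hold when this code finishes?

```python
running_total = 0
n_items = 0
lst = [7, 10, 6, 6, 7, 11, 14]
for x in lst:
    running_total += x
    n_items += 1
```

Let's trace through this code step by step.

Initialize: running_total = 0
Initialize: n_items = 0
Initialize: lst = [7, 10, 6, 6, 7, 11, 14]
Entering loop: for x in lst:

After execution: running_total = 61
61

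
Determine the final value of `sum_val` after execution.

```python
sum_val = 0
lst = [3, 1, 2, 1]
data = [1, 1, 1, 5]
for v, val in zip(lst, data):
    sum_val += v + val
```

Let's trace through this code step by step.

Initialize: sum_val = 0
Initialize: lst = [3, 1, 2, 1]
Initialize: data = [1, 1, 1, 5]
Entering loop: for v, val in zip(lst, data):

After execution: sum_val = 15
15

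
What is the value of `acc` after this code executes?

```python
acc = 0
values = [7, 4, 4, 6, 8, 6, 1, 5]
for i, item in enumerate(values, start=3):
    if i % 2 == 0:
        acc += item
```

Let's trace through this code step by step.

Initialize: acc = 0
Initialize: values = [7, 4, 4, 6, 8, 6, 1, 5]
Entering loop: for i, item in enumerate(values, start=3):

After execution: acc = 21
21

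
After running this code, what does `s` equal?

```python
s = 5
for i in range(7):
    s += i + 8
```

Let's trace through this code step by step.

Initialize: s = 5
Entering loop: for i in range(7):

After execution: s = 82
82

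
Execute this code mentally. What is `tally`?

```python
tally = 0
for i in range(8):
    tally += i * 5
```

Let's trace through this code step by step.

Initialize: tally = 0
Entering loop: for i in range(8):

After execution: tally = 140
140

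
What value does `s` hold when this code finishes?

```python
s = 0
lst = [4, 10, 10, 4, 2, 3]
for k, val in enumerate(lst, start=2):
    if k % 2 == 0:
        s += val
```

Let's trace through this code step by step.

Initialize: s = 0
Initialize: lst = [4, 10, 10, 4, 2, 3]
Entering loop: for k, val in enumerate(lst, start=2):

After execution: s = 16
16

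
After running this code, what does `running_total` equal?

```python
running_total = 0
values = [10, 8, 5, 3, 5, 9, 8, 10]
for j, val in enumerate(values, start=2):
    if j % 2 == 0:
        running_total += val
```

Let's trace through this code step by step.

Initialize: running_total = 0
Initialize: values = [10, 8, 5, 3, 5, 9, 8, 10]
Entering loop: for j, val in enumerate(values, start=2):

After execution: running_total = 28
28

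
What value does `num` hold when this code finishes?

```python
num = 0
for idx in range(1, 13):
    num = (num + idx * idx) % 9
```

Let's trace through this code step by step.

Initialize: num = 0
Entering loop: for idx in range(1, 13):

After execution: num = 2
2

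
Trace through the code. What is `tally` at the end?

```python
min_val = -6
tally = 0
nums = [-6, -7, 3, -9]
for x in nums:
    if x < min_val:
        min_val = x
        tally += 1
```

Let's trace through this code step by step.

Initialize: min_val = -6
Initialize: tally = 0
Initialize: nums = [-6, -7, 3, -9]
Entering loop: for x in nums:

After execution: tally = 2
2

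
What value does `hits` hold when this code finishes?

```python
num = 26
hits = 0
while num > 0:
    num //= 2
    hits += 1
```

Let's trace through this code step by step.

Initialize: num = 26
Initialize: hits = 0
Entering loop: while num > 0:

After execution: hits = 5
5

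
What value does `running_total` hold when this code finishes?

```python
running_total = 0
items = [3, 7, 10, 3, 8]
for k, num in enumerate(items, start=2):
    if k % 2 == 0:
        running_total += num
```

Let's trace through this code step by step.

Initialize: running_total = 0
Initialize: items = [3, 7, 10, 3, 8]
Entering loop: for k, num in enumerate(items, start=2):

After execution: running_total = 21
21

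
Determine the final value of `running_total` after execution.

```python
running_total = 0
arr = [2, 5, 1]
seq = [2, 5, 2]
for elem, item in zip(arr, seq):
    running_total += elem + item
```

Let's trace through this code step by step.

Initialize: running_total = 0
Initialize: arr = [2, 5, 1]
Initialize: seq = [2, 5, 2]
Entering loop: for elem, item in zip(arr, seq):

After execution: running_total = 17
17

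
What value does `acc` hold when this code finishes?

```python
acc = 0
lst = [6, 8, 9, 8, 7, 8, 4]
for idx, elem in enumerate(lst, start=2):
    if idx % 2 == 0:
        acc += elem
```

Let's trace through this code step by step.

Initialize: acc = 0
Initialize: lst = [6, 8, 9, 8, 7, 8, 4]
Entering loop: for idx, elem in enumerate(lst, start=2):

After execution: acc = 26
26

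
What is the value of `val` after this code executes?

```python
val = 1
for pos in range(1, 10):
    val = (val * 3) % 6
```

Let's trace through this code step by step.

Initialize: val = 1
Entering loop: for pos in range(1, 10):

After execution: val = 3
3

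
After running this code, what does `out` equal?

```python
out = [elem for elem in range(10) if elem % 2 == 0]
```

Let's trace through this code step by step.

Initialize: out = [elem for elem in range(10) if elem % 2 == 0]

After execution: out = [0, 2, 4, 6, 8]
[0, 2, 4, 6, 8]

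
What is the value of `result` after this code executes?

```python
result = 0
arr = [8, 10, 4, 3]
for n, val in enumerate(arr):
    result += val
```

Let's trace through this code step by step.

Initialize: result = 0
Initialize: arr = [8, 10, 4, 3]
Entering loop: for n, val in enumerate(arr):

After execution: result = 25
25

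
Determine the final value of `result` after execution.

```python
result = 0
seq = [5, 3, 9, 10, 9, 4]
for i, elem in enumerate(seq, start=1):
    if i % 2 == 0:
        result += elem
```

Let's trace through this code step by step.

Initialize: result = 0
Initialize: seq = [5, 3, 9, 10, 9, 4]
Entering loop: for i, elem in enumerate(seq, start=1):

After execution: result = 17
17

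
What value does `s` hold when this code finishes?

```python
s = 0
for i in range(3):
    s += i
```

Let's trace through this code step by step.

Initialize: s = 0
Entering loop: for i in range(3):

After execution: s = 3
3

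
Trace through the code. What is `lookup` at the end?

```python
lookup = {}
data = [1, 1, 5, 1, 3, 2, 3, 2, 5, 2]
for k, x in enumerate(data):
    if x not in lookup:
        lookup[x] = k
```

Let's trace through this code step by step.

Initialize: lookup = {}
Initialize: data = [1, 1, 5, 1, 3, 2, 3, 2, 5, 2]
Entering loop: for k, x in enumerate(data):

After execution: lookup = {1: 0, 5: 2, 3: 4, 2: 5}
{1: 0, 5: 2, 3: 4, 2: 5}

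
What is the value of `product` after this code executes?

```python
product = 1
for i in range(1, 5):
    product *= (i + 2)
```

Let's trace through this code step by step.

Initialize: product = 1
Entering loop: for i in range(1, 5):

After execution: product = 360
360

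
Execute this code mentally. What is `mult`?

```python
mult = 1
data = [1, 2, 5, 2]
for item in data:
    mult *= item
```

Let's trace through this code step by step.

Initialize: mult = 1
Initialize: data = [1, 2, 5, 2]
Entering loop: for item in data:

After execution: mult = 20
20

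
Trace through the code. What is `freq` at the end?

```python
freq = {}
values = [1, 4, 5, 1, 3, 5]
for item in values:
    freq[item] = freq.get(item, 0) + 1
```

Let's trace through this code step by step.

Initialize: freq = {}
Initialize: values = [1, 4, 5, 1, 3, 5]
Entering loop: for item in values:

After execution: freq = {1: 2, 4: 1, 5: 2, 3: 1}
{1: 2, 4: 1, 5: 2, 3: 1}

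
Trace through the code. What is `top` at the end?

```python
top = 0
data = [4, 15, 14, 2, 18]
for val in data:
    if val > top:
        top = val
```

Let's trace through this code step by step.

Initialize: top = 0
Initialize: data = [4, 15, 14, 2, 18]
Entering loop: for val in data:

After execution: top = 18
18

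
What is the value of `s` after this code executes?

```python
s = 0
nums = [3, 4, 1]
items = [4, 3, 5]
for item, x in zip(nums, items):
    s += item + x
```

Let's trace through this code step by step.

Initialize: s = 0
Initialize: nums = [3, 4, 1]
Initialize: items = [4, 3, 5]
Entering loop: for item, x in zip(nums, items):

After execution: s = 20
20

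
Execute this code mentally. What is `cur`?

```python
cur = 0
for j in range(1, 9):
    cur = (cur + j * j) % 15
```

Let's trace through this code step by step.

Initialize: cur = 0
Entering loop: for j in range(1, 9):

After execution: cur = 9
9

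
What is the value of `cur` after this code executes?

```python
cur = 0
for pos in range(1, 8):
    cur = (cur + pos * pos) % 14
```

Let's trace through this code step by step.

Initialize: cur = 0
Entering loop: for pos in range(1, 8):

After execution: cur = 0
0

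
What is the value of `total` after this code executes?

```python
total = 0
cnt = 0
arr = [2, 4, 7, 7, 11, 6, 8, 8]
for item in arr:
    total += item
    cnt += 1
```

Let's trace through this code step by step.

Initialize: total = 0
Initialize: cnt = 0
Initialize: arr = [2, 4, 7, 7, 11, 6, 8, 8]
Entering loop: for item in arr:

After execution: total = 53
53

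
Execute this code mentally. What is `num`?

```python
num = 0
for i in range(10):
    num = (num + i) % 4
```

Let's trace through this code step by step.

Initialize: num = 0
Entering loop: for i in range(10):

After execution: num = 1
1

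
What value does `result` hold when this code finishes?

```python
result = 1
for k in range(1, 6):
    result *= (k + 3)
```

Let's trace through this code step by step.

Initialize: result = 1
Entering loop: for k in range(1, 6):

After execution: result = 6720
6720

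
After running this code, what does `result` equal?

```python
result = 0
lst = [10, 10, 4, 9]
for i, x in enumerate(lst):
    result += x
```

Let's trace through this code step by step.

Initialize: result = 0
Initialize: lst = [10, 10, 4, 9]
Entering loop: for i, x in enumerate(lst):

After execution: result = 33
33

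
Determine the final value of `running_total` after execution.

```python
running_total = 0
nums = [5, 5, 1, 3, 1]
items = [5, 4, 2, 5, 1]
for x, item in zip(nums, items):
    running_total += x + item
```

Let's trace through this code step by step.

Initialize: running_total = 0
Initialize: nums = [5, 5, 1, 3, 1]
Initialize: items = [5, 4, 2, 5, 1]
Entering loop: for x, item in zip(nums, items):

After execution: running_total = 32
32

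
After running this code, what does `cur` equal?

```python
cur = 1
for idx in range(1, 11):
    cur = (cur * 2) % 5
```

Let's trace through this code step by step.

Initialize: cur = 1
Entering loop: for idx in range(1, 11):

After execution: cur = 4
4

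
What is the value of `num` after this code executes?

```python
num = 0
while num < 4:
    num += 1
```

Let's trace through this code step by step.

Initialize: num = 0
Entering loop: while num < 4:

After execution: num = 4
4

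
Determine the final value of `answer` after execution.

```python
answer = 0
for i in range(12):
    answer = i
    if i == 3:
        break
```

Let's trace through this code step by step.

Initialize: answer = 0
Entering loop: for i in range(12):

After execution: answer = 3
3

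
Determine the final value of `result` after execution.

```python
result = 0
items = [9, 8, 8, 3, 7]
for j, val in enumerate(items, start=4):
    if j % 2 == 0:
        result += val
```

Let's trace through this code step by step.

Initialize: result = 0
Initialize: items = [9, 8, 8, 3, 7]
Entering loop: for j, val in enumerate(items, start=4):

After execution: result = 24
24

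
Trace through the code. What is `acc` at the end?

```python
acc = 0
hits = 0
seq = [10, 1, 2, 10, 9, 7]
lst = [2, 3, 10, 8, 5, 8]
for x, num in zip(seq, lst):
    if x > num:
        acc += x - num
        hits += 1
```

Let's trace through this code step by step.

Initialize: acc = 0
Initialize: hits = 0
Initialize: seq = [10, 1, 2, 10, 9, 7]
Initialize: lst = [2, 3, 10, 8, 5, 8]
Entering loop: for x, num in zip(seq, lst):

After execution: acc = 14
14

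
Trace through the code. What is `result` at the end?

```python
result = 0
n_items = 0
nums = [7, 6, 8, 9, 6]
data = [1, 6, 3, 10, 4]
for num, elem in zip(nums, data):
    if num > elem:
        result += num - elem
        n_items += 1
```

Let's trace through this code step by step.

Initialize: result = 0
Initialize: n_items = 0
Initialize: nums = [7, 6, 8, 9, 6]
Initialize: data = [1, 6, 3, 10, 4]
Entering loop: for num, elem in zip(nums, data):

After execution: result = 13
13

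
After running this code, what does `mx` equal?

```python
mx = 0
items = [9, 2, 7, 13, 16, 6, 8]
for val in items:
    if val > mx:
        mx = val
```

Let's trace through this code step by step.

Initialize: mx = 0
Initialize: items = [9, 2, 7, 13, 16, 6, 8]
Entering loop: for val in items:

After execution: mx = 16
16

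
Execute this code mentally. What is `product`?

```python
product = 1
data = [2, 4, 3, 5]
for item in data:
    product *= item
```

Let's trace through this code step by step.

Initialize: product = 1
Initialize: data = [2, 4, 3, 5]
Entering loop: for item in data:

After execution: product = 120
120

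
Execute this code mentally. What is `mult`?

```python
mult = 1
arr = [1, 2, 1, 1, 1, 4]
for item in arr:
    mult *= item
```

Let's trace through this code step by step.

Initialize: mult = 1
Initialize: arr = [1, 2, 1, 1, 1, 4]
Entering loop: for item in arr:

After execution: mult = 8
8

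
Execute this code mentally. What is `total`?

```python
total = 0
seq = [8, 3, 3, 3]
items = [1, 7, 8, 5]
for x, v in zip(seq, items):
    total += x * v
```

Let's trace through this code step by step.

Initialize: total = 0
Initialize: seq = [8, 3, 3, 3]
Initialize: items = [1, 7, 8, 5]
Entering loop: for x, v in zip(seq, items):

After execution: total = 68
68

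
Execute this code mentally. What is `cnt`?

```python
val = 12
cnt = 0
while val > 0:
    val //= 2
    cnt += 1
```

Let's trace through this code step by step.

Initialize: val = 12
Initialize: cnt = 0
Entering loop: while val > 0:

After execution: cnt = 4
4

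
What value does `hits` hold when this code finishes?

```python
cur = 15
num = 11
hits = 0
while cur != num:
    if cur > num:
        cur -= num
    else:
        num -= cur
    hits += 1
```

Let's trace through this code step by step.

Initialize: cur = 15
Initialize: num = 11
Initialize: hits = 0
Entering loop: while cur != num:

After execution: hits = 6
6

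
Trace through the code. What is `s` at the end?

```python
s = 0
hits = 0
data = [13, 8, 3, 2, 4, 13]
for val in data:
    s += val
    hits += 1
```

Let's trace through this code step by step.

Initialize: s = 0
Initialize: hits = 0
Initialize: data = [13, 8, 3, 2, 4, 13]
Entering loop: for val in data:

After execution: s = 43
43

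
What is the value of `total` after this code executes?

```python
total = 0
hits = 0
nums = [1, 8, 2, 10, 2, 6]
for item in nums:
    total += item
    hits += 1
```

Let's trace through this code step by step.

Initialize: total = 0
Initialize: hits = 0
Initialize: nums = [1, 8, 2, 10, 2, 6]
Entering loop: for item in nums:

After execution: total = 29
29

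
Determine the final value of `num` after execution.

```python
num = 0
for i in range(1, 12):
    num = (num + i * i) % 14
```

Let's trace through this code step by step.

Initialize: num = 0
Entering loop: for i in range(1, 12):

After execution: num = 2
2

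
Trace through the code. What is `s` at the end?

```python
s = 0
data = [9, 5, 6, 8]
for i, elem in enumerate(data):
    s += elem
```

Let's trace through this code step by step.

Initialize: s = 0
Initialize: data = [9, 5, 6, 8]
Entering loop: for i, elem in enumerate(data):

After execution: s = 28
28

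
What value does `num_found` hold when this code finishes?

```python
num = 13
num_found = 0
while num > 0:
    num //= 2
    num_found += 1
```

Let's trace through this code step by step.

Initialize: num = 13
Initialize: num_found = 0
Entering loop: while num > 0:

After execution: num_found = 4
4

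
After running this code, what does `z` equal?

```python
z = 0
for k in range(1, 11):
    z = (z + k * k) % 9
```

Let's trace through this code step by step.

Initialize: z = 0
Entering loop: for k in range(1, 11):

After execution: z = 7
7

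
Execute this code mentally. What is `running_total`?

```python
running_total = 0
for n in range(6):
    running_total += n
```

Let's trace through this code step by step.

Initialize: running_total = 0
Entering loop: for n in range(6):

After execution: running_total = 15
15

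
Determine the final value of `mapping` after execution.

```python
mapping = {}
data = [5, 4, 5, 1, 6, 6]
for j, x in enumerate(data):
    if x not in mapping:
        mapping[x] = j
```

Let's trace through this code step by step.

Initialize: mapping = {}
Initialize: data = [5, 4, 5, 1, 6, 6]
Entering loop: for j, x in enumerate(data):

After execution: mapping = {5: 0, 4: 1, 1: 3, 6: 4}
{5: 0, 4: 1, 1: 3, 6: 4}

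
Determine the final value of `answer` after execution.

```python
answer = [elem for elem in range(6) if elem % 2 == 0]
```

Let's trace through this code step by step.

Initialize: answer = [elem for elem in range(6) if elem % 2 == 0]

After execution: answer = [0, 2, 4]
[0, 2, 4]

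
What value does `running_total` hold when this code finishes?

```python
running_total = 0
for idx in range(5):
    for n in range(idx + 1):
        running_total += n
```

Let's trace through this code step by step.

Initialize: running_total = 0
Entering loop: for idx in range(5):

After execution: running_total = 20
20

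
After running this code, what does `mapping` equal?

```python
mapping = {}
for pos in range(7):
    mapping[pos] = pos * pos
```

Let's trace through this code step by step.

Initialize: mapping = {}
Entering loop: for pos in range(7):

After execution: mapping = {0: 0, 1: 1, 2: 4, 3: 9, 4: 16, 5: 25, 6: 36}
{0: 0, 1: 1, 2: 4, 3: 9, 4: 16, 5: 25, 6: 36}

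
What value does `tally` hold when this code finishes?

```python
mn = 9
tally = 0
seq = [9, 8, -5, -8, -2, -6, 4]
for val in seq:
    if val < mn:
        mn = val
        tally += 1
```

Let's trace through this code step by step.

Initialize: mn = 9
Initialize: tally = 0
Initialize: seq = [9, 8, -5, -8, -2, -6, 4]
Entering loop: for val in seq:

After execution: tally = 3
3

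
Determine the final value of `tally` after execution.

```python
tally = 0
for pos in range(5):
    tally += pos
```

Let's trace through this code step by step.

Initialize: tally = 0
Entering loop: for pos in range(5):

After execution: tally = 10
10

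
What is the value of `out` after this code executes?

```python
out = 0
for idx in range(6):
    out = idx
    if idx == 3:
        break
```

Let's trace through this code step by step.

Initialize: out = 0
Entering loop: for idx in range(6):

After execution: out = 3
3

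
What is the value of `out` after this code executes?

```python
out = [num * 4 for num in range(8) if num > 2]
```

Let's trace through this code step by step.

Initialize: out = [num * 4 for num in range(8) if num > 2]

After execution: out = [12, 16, 20, 24, 28]
[12, 16, 20, 24, 28]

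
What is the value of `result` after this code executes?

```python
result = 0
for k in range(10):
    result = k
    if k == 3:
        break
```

Let's trace through this code step by step.

Initialize: result = 0
Entering loop: for k in range(10):

After execution: result = 3
3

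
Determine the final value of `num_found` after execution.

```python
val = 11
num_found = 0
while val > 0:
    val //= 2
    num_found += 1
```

Let's trace through this code step by step.

Initialize: val = 11
Initialize: num_found = 0
Entering loop: while val > 0:

After execution: num_found = 4
4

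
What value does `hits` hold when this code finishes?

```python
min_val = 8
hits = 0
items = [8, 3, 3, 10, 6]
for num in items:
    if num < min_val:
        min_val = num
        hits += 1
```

Let's trace through this code step by step.

Initialize: min_val = 8
Initialize: hits = 0
Initialize: items = [8, 3, 3, 10, 6]
Entering loop: for num in items:

After execution: hits = 1
1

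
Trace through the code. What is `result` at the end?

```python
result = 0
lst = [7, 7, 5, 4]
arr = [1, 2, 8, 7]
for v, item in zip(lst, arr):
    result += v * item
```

Let's trace through this code step by step.

Initialize: result = 0
Initialize: lst = [7, 7, 5, 4]
Initialize: arr = [1, 2, 8, 7]
Entering loop: for v, item in zip(lst, arr):

After execution: result = 89
89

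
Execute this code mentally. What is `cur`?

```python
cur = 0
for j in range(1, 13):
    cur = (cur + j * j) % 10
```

Let's trace through this code step by step.

Initialize: cur = 0
Entering loop: for j in range(1, 13):

After execution: cur = 0
0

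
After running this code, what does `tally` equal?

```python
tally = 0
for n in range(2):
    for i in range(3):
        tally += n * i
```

Let's trace through this code step by step.

Initialize: tally = 0
Entering loop: for n in range(2):

After execution: tally = 3
3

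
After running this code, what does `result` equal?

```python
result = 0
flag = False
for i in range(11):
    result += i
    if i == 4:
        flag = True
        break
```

Let's trace through this code step by step.

Initialize: result = 0
Initialize: flag = False
Entering loop: for i in range(11):

After execution: result = 10
10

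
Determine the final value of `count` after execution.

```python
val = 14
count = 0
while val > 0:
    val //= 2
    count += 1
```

Let's trace through this code step by step.

Initialize: val = 14
Initialize: count = 0
Entering loop: while val > 0:

After execution: count = 4
4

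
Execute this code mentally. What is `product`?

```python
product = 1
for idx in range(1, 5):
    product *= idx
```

Let's trace through this code step by step.

Initialize: product = 1
Entering loop: for idx in range(1, 5):

After execution: product = 24
24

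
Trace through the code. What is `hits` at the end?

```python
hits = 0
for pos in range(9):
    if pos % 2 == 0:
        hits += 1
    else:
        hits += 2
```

Let's trace through this code step by step.

Initialize: hits = 0
Entering loop: for pos in range(9):

After execution: hits = 13
13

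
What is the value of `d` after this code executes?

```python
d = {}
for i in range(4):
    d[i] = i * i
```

Let's trace through this code step by step.

Initialize: d = {}
Entering loop: for i in range(4):

After execution: d = {0: 0, 1: 1, 2: 4, 3: 9}
{0: 0, 1: 1, 2: 4, 3: 9}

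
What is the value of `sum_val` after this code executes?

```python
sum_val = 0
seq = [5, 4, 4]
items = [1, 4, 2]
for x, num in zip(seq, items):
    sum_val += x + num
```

Let's trace through this code step by step.

Initialize: sum_val = 0
Initialize: seq = [5, 4, 4]
Initialize: items = [1, 4, 2]
Entering loop: for x, num in zip(seq, items):

After execution: sum_val = 20
20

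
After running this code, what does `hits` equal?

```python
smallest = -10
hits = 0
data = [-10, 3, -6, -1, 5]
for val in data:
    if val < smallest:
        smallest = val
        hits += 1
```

Let's trace through this code step by step.

Initialize: smallest = -10
Initialize: hits = 0
Initialize: data = [-10, 3, -6, -1, 5]
Entering loop: for val in data:

After execution: hits = 0
0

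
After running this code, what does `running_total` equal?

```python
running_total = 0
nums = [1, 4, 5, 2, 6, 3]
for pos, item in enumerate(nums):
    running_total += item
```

Let's trace through this code step by step.

Initialize: running_total = 0
Initialize: nums = [1, 4, 5, 2, 6, 3]
Entering loop: for pos, item in enumerate(nums):

After execution: running_total = 21
21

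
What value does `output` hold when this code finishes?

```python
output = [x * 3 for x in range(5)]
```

Let's trace through this code step by step.

Initialize: output = [x * 3 for x in range(5)]

After execution: output = [0, 3, 6, 9, 12]
[0, 3, 6, 9, 12]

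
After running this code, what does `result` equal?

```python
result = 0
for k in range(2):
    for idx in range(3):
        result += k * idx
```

Let's trace through this code step by step.

Initialize: result = 0
Entering loop: for k in range(2):

After execution: result = 3
3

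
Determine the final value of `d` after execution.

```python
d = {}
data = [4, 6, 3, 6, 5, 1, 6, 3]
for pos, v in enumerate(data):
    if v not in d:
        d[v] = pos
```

Let's trace through this code step by step.

Initialize: d = {}
Initialize: data = [4, 6, 3, 6, 5, 1, 6, 3]
Entering loop: for pos, v in enumerate(data):

After execution: d = {4: 0, 6: 1, 3: 2, 5: 4, 1: 5}
{4: 0, 6: 1, 3: 2, 5: 4, 1: 5}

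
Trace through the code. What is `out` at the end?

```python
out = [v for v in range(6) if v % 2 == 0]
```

Let's trace through this code step by step.

Initialize: out = [v for v in range(6) if v % 2 == 0]

After execution: out = [0, 2, 4]
[0, 2, 4]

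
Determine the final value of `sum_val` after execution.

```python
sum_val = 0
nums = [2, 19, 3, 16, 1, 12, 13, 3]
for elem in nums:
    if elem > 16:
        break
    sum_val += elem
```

Let's trace through this code step by step.

Initialize: sum_val = 0
Initialize: nums = [2, 19, 3, 16, 1, 12, 13, 3]
Entering loop: for elem in nums:

After execution: sum_val = 2
2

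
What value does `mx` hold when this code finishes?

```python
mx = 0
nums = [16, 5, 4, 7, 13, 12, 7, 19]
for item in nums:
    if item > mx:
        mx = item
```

Let's trace through this code step by step.

Initialize: mx = 0
Initialize: nums = [16, 5, 4, 7, 13, 12, 7, 19]
Entering loop: for item in nums:

After execution: mx = 19
19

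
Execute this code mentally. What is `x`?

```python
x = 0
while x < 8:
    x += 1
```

Let's trace through this code step by step.

Initialize: x = 0
Entering loop: while x < 8:

After execution: x = 8
8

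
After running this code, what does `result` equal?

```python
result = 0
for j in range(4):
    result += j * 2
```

Let's trace through this code step by step.

Initialize: result = 0
Entering loop: for j in range(4):

After execution: result = 12
12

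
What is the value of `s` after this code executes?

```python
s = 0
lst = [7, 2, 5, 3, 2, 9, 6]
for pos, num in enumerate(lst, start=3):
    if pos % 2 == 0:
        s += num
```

Let's trace through this code step by step.

Initialize: s = 0
Initialize: lst = [7, 2, 5, 3, 2, 9, 6]
Entering loop: for pos, num in enumerate(lst, start=3):

After execution: s = 14
14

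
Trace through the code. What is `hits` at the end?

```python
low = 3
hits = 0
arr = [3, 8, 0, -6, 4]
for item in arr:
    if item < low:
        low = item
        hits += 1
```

Let's trace through this code step by step.

Initialize: low = 3
Initialize: hits = 0
Initialize: arr = [3, 8, 0, -6, 4]
Entering loop: for item in arr:

After execution: hits = 2
2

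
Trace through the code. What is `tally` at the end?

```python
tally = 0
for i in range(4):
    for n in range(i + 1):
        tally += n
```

Let's trace through this code step by step.

Initialize: tally = 0
Entering loop: for i in range(4):

After execution: tally = 10
10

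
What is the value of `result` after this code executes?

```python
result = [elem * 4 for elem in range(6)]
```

Let's trace through this code step by step.

Initialize: result = [elem * 4 for elem in range(6)]

After execution: result = [0, 4, 8, 12, 16, 20]
[0, 4, 8, 12, 16, 20]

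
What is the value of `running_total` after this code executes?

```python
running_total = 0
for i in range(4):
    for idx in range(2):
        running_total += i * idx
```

Let's trace through this code step by step.

Initialize: running_total = 0
Entering loop: for i in range(4):

After execution: running_total = 6
6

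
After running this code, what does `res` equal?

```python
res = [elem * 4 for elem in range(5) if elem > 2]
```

Let's trace through this code step by step.

Initialize: res = [elem * 4 for elem in range(5) if elem > 2]

After execution: res = [12, 16]
[12, 16]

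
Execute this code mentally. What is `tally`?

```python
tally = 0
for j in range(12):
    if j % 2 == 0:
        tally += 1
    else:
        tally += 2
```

Let's trace through this code step by step.

Initialize: tally = 0
Entering loop: for j in range(12):

After execution: tally = 18
18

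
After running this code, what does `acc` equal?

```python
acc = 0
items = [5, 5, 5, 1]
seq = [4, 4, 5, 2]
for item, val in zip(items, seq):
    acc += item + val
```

Let's trace through this code step by step.

Initialize: acc = 0
Initialize: items = [5, 5, 5, 1]
Initialize: seq = [4, 4, 5, 2]
Entering loop: for item, val in zip(items, seq):

After execution: acc = 31
31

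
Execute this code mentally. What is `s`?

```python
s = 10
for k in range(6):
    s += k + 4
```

Let's trace through this code step by step.

Initialize: s = 10
Entering loop: for k in range(6):

After execution: s = 49
49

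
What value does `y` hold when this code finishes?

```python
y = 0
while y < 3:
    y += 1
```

Let's trace through this code step by step.

Initialize: y = 0
Entering loop: while y < 3:

After execution: y = 3
3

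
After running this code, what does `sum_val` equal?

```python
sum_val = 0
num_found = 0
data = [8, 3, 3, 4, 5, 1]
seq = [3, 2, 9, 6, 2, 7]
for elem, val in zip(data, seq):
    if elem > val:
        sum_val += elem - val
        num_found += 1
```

Let's trace through this code step by step.

Initialize: sum_val = 0
Initialize: num_found = 0
Initialize: data = [8, 3, 3, 4, 5, 1]
Initialize: seq = [3, 2, 9, 6, 2, 7]
Entering loop: for elem, val in zip(data, seq):

After execution: sum_val = 9
9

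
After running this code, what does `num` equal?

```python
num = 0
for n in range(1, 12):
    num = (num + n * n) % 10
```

Let's trace through this code step by step.

Initialize: num = 0
Entering loop: for n in range(1, 12):

After execution: num = 6
6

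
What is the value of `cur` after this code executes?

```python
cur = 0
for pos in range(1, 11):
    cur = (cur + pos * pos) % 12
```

Let's trace through this code step by step.

Initialize: cur = 0
Entering loop: for pos in range(1, 11):

After execution: cur = 1
1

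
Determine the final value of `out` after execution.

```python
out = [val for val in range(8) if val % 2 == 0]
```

Let's trace through this code step by step.

Initialize: out = [val for val in range(8) if val % 2 == 0]

After execution: out = [0, 2, 4, 6]
[0, 2, 4, 6]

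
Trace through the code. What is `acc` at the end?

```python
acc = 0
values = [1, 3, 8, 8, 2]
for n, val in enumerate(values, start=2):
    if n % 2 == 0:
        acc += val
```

Let's trace through this code step by step.

Initialize: acc = 0
Initialize: values = [1, 3, 8, 8, 2]
Entering loop: for n, val in enumerate(values, start=2):

After execution: acc = 11
11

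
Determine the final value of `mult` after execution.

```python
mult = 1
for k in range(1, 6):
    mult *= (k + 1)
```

Let's trace through this code step by step.

Initialize: mult = 1
Entering loop: for k in range(1, 6):

After execution: mult = 720
720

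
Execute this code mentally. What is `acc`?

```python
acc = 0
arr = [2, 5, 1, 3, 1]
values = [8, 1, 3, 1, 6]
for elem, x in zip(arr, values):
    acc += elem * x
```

Let's trace through this code step by step.

Initialize: acc = 0
Initialize: arr = [2, 5, 1, 3, 1]
Initialize: values = [8, 1, 3, 1, 6]
Entering loop: for elem, x in zip(arr, values):

After execution: acc = 33
33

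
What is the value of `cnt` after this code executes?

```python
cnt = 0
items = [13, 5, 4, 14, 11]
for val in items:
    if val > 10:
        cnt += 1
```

Let's trace through this code step by step.

Initialize: cnt = 0
Initialize: items = [13, 5, 4, 14, 11]
Entering loop: for val in items:

After execution: cnt = 3
3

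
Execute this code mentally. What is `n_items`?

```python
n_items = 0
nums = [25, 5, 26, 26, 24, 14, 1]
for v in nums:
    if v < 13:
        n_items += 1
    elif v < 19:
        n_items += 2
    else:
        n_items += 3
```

Let's trace through this code step by step.

Initialize: n_items = 0
Initialize: nums = [25, 5, 26, 26, 24, 14, 1]
Entering loop: for v in nums:

After execution: n_items = 16
16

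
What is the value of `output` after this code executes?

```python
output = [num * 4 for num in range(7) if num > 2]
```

Let's trace through this code step by step.

Initialize: output = [num * 4 for num in range(7) if num > 2]

After execution: output = [12, 16, 20, 24]
[12, 16, 20, 24]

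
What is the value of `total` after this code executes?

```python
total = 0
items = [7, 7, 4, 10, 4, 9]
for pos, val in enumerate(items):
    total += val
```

Let's trace through this code step by step.

Initialize: total = 0
Initialize: items = [7, 7, 4, 10, 4, 9]
Entering loop: for pos, val in enumerate(items):

After execution: total = 41
41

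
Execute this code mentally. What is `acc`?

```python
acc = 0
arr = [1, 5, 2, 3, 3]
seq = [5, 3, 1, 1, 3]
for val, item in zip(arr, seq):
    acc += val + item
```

Let's trace through this code step by step.

Initialize: acc = 0
Initialize: arr = [1, 5, 2, 3, 3]
Initialize: seq = [5, 3, 1, 1, 3]
Entering loop: for val, item in zip(arr, seq):

After execution: acc = 27
27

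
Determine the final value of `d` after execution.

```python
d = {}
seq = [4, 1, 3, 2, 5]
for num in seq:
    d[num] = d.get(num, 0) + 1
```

Let's trace through this code step by step.

Initialize: d = {}
Initialize: seq = [4, 1, 3, 2, 5]
Entering loop: for num in seq:

After execution: d = {4: 1, 1: 1, 3: 1, 2: 1, 5: 1}
{4: 1, 1: 1, 3: 1, 2: 1, 5: 1}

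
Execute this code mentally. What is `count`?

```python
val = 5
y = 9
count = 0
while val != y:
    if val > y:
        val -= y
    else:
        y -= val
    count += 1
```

Let's trace through this code step by step.

Initialize: val = 5
Initialize: y = 9
Initialize: count = 0
Entering loop: while val != y:

After execution: count = 5
5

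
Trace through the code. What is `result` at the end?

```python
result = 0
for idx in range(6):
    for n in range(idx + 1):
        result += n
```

Let's trace through this code step by step.

Initialize: result = 0
Entering loop: for idx in range(6):

After execution: result = 35
35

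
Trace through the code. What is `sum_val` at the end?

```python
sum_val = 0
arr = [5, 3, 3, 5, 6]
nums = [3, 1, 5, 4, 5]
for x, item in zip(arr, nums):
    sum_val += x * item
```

Let's trace through this code step by step.

Initialize: sum_val = 0
Initialize: arr = [5, 3, 3, 5, 6]
Initialize: nums = [3, 1, 5, 4, 5]
Entering loop: for x, item in zip(arr, nums):

After execution: sum_val = 83
83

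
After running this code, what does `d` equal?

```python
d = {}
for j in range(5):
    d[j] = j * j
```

Let's trace through this code step by step.

Initialize: d = {}
Entering loop: for j in range(5):

After execution: d = {0: 0, 1: 1, 2: 4, 3: 9, 4: 16}
{0: 0, 1: 1, 2: 4, 3: 9, 4: 16}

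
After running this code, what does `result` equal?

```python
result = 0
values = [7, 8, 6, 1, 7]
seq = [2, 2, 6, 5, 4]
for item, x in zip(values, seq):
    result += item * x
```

Let's trace through this code step by step.

Initialize: result = 0
Initialize: values = [7, 8, 6, 1, 7]
Initialize: seq = [2, 2, 6, 5, 4]
Entering loop: for item, x in zip(values, seq):

After execution: result = 99
99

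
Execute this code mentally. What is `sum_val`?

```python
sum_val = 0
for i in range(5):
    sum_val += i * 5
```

Let's trace through this code step by step.

Initialize: sum_val = 0
Entering loop: for i in range(5):

After execution: sum_val = 50
50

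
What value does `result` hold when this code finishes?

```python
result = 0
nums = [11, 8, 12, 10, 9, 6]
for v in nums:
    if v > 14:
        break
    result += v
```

Let's trace through this code step by step.

Initialize: result = 0
Initialize: nums = [11, 8, 12, 10, 9, 6]
Entering loop: for v in nums:

After execution: result = 56
56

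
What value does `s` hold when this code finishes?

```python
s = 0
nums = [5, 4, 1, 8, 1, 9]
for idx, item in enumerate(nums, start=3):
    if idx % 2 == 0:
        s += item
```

Let's trace through this code step by step.

Initialize: s = 0
Initialize: nums = [5, 4, 1, 8, 1, 9]
Entering loop: for idx, item in enumerate(nums, start=3):

After execution: s = 21
21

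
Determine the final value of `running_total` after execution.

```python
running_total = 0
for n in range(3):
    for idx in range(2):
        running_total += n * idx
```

Let's trace through this code step by step.

Initialize: running_total = 0
Entering loop: for n in range(3):

After execution: running_total = 3
3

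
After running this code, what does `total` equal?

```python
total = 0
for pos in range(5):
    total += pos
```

Let's trace through this code step by step.

Initialize: total = 0
Entering loop: for pos in range(5):

After execution: total = 10
10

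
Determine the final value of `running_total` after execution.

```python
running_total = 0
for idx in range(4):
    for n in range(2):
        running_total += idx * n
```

Let's trace through this code step by step.

Initialize: running_total = 0
Entering loop: for idx in range(4):

After execution: running_total = 6
6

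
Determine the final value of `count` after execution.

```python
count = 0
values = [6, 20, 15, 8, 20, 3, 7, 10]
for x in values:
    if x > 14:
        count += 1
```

Let's trace through this code step by step.

Initialize: count = 0
Initialize: values = [6, 20, 15, 8, 20, 3, 7, 10]
Entering loop: for x in values:

After execution: count = 3
3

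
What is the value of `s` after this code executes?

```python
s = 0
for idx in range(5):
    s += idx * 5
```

Let's trace through this code step by step.

Initialize: s = 0
Entering loop: for idx in range(5):

After execution: s = 50
50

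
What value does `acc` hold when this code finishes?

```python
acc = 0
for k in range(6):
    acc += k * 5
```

Let's trace through this code step by step.

Initialize: acc = 0
Entering loop: for k in range(6):

After execution: acc = 75
75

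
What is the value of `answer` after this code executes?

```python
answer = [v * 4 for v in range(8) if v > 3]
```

Let's trace through this code step by step.

Initialize: answer = [v * 4 for v in range(8) if v > 3]

After execution: answer = [16, 20, 24, 28]
[16, 20, 24, 28]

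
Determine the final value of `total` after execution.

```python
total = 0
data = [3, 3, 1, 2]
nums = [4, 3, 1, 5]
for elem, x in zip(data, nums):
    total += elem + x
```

Let's trace through this code step by step.

Initialize: total = 0
Initialize: data = [3, 3, 1, 2]
Initialize: nums = [4, 3, 1, 5]
Entering loop: for elem, x in zip(data, nums):

After execution: total = 22
22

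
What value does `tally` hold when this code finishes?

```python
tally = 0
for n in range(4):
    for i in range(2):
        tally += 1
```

Let's trace through this code step by step.

Initialize: tally = 0
Entering loop: for n in range(4):

After execution: tally = 8
8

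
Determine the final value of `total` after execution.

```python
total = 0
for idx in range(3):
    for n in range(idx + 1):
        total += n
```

Let's trace through this code step by step.

Initialize: total = 0
Entering loop: for idx in range(3):

After execution: total = 4
4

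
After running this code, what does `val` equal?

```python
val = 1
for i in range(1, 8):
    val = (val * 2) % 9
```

Let's trace through this code step by step.

Initialize: val = 1
Entering loop: for i in range(1, 8):

After execution: val = 2
2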